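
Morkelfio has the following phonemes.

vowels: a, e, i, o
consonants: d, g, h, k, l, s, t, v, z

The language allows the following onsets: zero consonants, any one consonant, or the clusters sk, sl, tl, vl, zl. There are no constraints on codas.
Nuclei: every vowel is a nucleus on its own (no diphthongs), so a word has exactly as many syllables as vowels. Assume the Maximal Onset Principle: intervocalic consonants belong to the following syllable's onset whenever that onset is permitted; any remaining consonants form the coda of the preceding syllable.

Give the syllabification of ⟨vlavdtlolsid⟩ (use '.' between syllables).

Vowels present: a, o, i; each is a nucleus, giving 3 syllables.
/a…o/ gap (V1→V2): /vdtl/ — longest licit onset from the right is /tl/, leaving /vd/ as coda.
/o…i/ gap (V2→V3): /ls/ splits as /l/ + /s/ (/s/ is the longest suffix that is a licit onset).

vlavd.tlol.sid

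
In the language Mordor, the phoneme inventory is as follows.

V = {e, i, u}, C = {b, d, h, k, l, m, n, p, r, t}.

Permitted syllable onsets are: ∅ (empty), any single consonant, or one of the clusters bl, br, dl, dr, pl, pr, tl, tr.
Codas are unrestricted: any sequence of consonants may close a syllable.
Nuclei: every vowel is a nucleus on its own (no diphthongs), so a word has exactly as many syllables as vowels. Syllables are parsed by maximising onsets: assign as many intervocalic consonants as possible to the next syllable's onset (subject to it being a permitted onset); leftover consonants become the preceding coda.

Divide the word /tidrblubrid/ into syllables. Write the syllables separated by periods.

tidr.blu.brid

The vowels are i, u, i — 3 nuclei, so 3 syllables.
σ1/σ2 boundary: /drbl/ splits as /dr/ + /bl/ (/bl/ is the longest suffix that is a licit onset).
σ2/σ3 boundary: /br/ is a licit onset in full, so it all attaches to the next syllable.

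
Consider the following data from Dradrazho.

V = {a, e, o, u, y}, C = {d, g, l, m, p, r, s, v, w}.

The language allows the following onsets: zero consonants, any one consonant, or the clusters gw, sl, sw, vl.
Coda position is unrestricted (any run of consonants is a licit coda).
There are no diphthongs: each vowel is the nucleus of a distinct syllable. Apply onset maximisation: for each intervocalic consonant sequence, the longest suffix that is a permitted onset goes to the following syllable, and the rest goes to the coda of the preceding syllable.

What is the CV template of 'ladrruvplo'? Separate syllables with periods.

CVCC.CVCC.CV

The vowels are a, u, o — 3 nuclei, so 3 syllables.
V1 /a/ – V2 /u/: /drr/; trying suffixes from longest down, /r/ is the first permitted one, so coda /dr/ | onset /r/.
V2 /u/ – V3 /o/: /vpl/ splits as /vp/ + /l/ (/l/ is the longest suffix that is a licit onset).
Syllabification: ladr.ruvp.lo.
Mapping each syllable to C/V: /ladr/ → CVCC, /ruvp/ → CVCC, /lo/ → CV.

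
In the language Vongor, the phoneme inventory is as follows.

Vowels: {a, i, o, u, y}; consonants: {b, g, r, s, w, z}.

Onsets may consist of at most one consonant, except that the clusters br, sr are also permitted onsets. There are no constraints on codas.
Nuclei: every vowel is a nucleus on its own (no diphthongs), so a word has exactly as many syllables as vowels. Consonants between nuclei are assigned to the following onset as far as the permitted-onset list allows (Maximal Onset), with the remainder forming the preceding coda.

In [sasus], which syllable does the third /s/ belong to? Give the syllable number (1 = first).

2

Vowels present: a, u; each is a nucleus, giving 2 syllables.
Between /a/ (V1) and /u/ (V2): /s/ is a single consonant, so it becomes the next onset.
Putting it together: sa.sus.
The third /s/ is in the coda of syllable 2 (/sus/).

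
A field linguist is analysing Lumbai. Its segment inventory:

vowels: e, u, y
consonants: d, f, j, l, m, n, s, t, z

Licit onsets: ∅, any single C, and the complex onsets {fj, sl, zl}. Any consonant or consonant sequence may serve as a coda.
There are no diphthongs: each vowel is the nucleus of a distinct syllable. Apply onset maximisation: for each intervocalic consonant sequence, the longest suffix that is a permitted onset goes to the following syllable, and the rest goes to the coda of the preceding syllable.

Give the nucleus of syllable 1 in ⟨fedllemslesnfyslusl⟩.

The vowels are e, e, e, y, u — 5 nuclei, so 5 syllables.
The first nucleus (vowel 1 from the left) is /e/.

e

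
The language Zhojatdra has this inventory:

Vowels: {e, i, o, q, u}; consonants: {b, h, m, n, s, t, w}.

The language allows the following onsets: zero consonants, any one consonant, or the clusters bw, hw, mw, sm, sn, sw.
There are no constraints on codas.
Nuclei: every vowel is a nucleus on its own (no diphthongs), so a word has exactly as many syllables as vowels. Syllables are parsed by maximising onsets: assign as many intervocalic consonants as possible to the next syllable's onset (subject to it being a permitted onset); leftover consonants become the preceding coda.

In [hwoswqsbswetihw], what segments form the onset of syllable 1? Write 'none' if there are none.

hw

Vowels present: o, q, e, i; each is a nucleus, giving 4 syllables.
Between /o/ (V1) and /q/ (V2): cluster /sw/ — /sw/ is itself a permitted onset, so the whole cluster goes right; preceding coda = ∅.
Between /q/ (V2) and /e/ (V3): /sbsw/; trying suffixes from longest down, /sw/ is the first permitted one, so coda /sb/ | onset /sw/.
Between /e/ (V3) and /i/ (V4): just /t/ — single C goes to the following onset.
So the parse is hwo.swqsb.swe.tihw.
Syllable 1 is /hwo/: onset /hw/, nucleus /o/, coda ∅.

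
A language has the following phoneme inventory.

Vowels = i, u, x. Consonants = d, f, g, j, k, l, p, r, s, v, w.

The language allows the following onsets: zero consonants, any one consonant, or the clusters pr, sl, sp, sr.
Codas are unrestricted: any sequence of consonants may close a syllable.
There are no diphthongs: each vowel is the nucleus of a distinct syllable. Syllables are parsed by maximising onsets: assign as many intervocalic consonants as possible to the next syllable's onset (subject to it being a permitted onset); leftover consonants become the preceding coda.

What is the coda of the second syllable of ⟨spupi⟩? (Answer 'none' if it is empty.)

none

The vowels are u, i — 2 nuclei, so 2 syllables.
σ1/σ2 boundary: just /p/ — single C goes to the following onset.
Syllabification: spu.pi.
Syllable 2 is /pi/: onset /p/, nucleus /i/, coda ∅.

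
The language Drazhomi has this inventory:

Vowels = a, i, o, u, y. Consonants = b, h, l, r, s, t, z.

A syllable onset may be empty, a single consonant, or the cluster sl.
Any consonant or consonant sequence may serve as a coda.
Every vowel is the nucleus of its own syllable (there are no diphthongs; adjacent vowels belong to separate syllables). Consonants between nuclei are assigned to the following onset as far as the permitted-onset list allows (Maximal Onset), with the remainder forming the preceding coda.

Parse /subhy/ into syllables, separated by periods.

sub.hy

Vowels present: u, y; each is a nucleus, giving 2 syllables.
Between /u/ (V1) and /y/ (V2): cluster /bh/ — the longest permitted-onset suffix is /h/; onset = /h/, preceding coda = /b/.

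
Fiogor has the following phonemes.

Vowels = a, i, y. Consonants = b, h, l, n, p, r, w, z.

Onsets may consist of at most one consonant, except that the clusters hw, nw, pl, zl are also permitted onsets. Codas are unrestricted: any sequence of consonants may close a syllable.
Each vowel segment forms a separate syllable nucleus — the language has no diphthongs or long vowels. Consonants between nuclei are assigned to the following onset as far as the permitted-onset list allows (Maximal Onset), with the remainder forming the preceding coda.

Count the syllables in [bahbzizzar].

Vowels present: a, i, a; each is a nucleus, giving 3 syllables.

3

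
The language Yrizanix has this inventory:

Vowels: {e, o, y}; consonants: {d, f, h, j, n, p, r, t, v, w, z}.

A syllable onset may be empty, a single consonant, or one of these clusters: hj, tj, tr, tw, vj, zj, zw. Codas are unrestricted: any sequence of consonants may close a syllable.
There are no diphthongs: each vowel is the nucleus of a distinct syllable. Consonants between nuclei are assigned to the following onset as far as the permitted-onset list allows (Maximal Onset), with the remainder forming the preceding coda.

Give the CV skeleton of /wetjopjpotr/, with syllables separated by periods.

CV.CCVCC.CVCC

Nuclei (vowels): e, o, o → 3 syllables.
/e…o/ gap (V1→V2): /tj/ is a licit onset in full, so it all attaches to the next syllable.
/o…o/ gap (V2→V3): /pjp/; trying suffixes from longest down, /p/ is the first permitted one, so coda /pj/ | onset /p/.
Putting it together: we.tjopj.potr.
Mapping each syllable to C/V: /we/ → CV, /tjopj/ → CCVCC, /potr/ → CVCC.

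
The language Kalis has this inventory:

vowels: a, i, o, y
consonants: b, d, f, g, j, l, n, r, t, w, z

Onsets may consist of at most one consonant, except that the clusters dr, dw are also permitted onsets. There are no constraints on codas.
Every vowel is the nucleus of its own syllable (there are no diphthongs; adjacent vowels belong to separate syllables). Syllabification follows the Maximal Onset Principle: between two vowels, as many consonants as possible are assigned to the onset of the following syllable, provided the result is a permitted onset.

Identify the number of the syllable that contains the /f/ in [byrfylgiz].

2

The vowels are y, y, i — 3 nuclei, so 3 syllables.
Between /y/ (V1) and /y/ (V2): /rf/; trying suffixes from longest down, /f/ is the first permitted one, so coda /r/ | onset /f/.
Between /y/ (V2) and /i/ (V3): cluster /lg/ — the longest permitted-onset suffix is /g/; onset = /g/, preceding coda = /l/.
So the parse is byr.fyl.giz.
The /f/ is in the onset of syllable 2 (/fyl/).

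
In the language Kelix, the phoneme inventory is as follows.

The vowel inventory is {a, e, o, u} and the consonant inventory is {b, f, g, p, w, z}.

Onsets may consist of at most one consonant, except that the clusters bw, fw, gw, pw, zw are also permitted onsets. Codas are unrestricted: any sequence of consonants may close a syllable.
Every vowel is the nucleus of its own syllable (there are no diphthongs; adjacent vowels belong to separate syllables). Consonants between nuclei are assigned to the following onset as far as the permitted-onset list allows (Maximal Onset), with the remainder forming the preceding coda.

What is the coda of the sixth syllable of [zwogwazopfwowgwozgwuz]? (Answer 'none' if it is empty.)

z

The vowels are o, a, o, o, o, u — 6 nuclei, so 6 syllables.
σ1/σ2 boundary: cluster /gw/ — /gw/ is itself a permitted onset, so the whole cluster goes right; preceding coda = ∅.
σ2/σ3 boundary: /z/ → onset of the next syllable (single consonants are always licit onsets).
σ3/σ4 boundary: /pfw/ splits as /p/ + /fw/ (/fw/ is the longest suffix that is a licit onset).
σ4/σ5 boundary: /wgw/ splits as /w/ + /gw/ (/gw/ is the longest suffix that is a licit onset).
σ5/σ6 boundary: cluster /zgw/ — the longest permitted-onset suffix is /gw/; onset = /gw/, preceding coda = /z/.
Putting it together: zwo.gwa.zop.fwow.gwoz.gwuz.
Syllable 6 is /gwuz/: onset /gw/, nucleus /u/, coda /z/.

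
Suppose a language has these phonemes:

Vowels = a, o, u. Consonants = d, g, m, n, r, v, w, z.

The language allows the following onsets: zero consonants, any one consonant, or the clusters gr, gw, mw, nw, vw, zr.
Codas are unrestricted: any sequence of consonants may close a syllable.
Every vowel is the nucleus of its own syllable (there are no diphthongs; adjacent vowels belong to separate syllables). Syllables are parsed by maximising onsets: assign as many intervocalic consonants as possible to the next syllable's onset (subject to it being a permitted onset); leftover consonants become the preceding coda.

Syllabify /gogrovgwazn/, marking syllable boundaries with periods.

The vowels are o, o, a — 3 nuclei, so 3 syllables.
V1 /o/ – V2 /o/: /gr/ — entire cluster is a permitted onset → onset /gr/, coda ∅.
V2 /o/ – V3 /a/: cluster /vgw/ — the longest permitted-onset suffix is /gw/; onset = /gw/, preceding coda = /v/.

go.grov.gwazn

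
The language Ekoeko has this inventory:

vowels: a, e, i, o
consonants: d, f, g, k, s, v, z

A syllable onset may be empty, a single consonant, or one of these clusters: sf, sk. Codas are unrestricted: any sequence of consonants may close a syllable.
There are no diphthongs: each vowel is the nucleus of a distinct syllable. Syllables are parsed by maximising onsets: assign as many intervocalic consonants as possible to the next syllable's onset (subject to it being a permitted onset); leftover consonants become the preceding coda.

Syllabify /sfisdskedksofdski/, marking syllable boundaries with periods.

Nuclei (vowels): i, e, o, i → 4 syllables.
V1 /i/ – V2 /e/: /sdsk/ — longest licit onset from the right is /sk/, leaving /sd/ as coda.
V2 /e/ – V3 /o/: /dks/; trying suffixes from longest down, /s/ is the first permitted one, so coda /dk/ | onset /s/.
V3 /o/ – V4 /i/: /fdsk/; trying suffixes from longest down, /sk/ is the first permitted one, so coda /fd/ | onset /sk/.

sfisd.skedk.sofd.ski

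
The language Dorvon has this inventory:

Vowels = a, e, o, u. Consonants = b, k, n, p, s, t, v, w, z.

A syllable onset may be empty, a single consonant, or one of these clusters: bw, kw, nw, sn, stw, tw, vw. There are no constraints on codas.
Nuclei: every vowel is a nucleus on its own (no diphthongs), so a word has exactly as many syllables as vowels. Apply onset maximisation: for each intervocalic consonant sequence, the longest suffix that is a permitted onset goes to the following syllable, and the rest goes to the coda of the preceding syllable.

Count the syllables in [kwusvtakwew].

The vowels are u, a, e — 3 nuclei, so 3 syllables.

3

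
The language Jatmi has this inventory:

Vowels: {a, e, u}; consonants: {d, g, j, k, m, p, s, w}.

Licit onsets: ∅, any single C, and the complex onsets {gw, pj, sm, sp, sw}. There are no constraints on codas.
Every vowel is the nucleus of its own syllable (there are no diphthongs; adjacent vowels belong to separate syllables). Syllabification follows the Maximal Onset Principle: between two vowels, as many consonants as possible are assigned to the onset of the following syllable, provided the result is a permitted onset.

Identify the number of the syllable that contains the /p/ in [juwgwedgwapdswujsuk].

3

Nuclei (vowels): u, e, a, u, u → 5 syllables.
Between /u/ (V1) and /e/ (V2): /wgw/; trying suffixes from longest down, /gw/ is the first permitted one, so coda /w/ | onset /gw/.
Between /e/ (V2) and /a/ (V3): /dgw/; trying suffixes from longest down, /gw/ is the first permitted one, so coda /d/ | onset /gw/.
Between /a/ (V3) and /u/ (V4): /pdsw/ — longest licit onset from the right is /sw/, leaving /pd/ as coda.
Between /u/ (V4) and /u/ (V5): /js/ splits as /j/ + /s/ (/s/ is the longest suffix that is a licit onset).
Putting it together: juw.gwed.gwapd.swuj.suk.
The /p/ is in the coda of syllable 3 (/gwapd/).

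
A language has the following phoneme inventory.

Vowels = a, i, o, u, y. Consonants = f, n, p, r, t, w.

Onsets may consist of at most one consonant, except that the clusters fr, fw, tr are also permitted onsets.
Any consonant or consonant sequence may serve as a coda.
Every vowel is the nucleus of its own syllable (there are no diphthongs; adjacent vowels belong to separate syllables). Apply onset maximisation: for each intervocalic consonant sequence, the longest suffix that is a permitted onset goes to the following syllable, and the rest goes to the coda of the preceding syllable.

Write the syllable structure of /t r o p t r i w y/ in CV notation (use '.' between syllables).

Nuclei (vowels): o, i, y → 3 syllables.
Between /o/ (V1) and /i/ (V2): /ptr/ — longest licit onset from the right is /tr/, leaving /p/ as coda.
Between /i/ (V2) and /y/ (V3): /w/ → onset of the next syllable (single consonants are always licit onsets).
So the parse is trop.tri.wy.
Mapping each syllable to C/V: /trop/ → CCVC, /tri/ → CCV, /wy/ → CV.

CCVC.CCV.CV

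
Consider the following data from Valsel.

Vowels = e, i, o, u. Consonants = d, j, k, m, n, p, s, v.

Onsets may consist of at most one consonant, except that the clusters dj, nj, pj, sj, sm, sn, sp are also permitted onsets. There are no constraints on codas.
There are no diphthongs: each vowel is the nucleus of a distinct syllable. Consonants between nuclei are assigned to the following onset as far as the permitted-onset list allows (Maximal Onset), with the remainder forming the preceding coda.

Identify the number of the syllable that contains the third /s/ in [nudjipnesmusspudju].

Vowels present: u, i, e, u, u, u; each is a nucleus, giving 6 syllables.
Between /u/ (V1) and /i/ (V2): /dj/ is a licit onset in full, so it all attaches to the next syllable.
Between /i/ (V2) and /e/ (V3): /pn/ — longest licit onset from the right is /n/, leaving /p/ as coda.
Between /e/ (V3) and /u/ (V4): /sm/ — entire cluster is a permitted onset → onset /sm/, coda ∅.
Between /u/ (V4) and /u/ (V5): /ssp/ — longest licit onset from the right is /sp/, leaving /s/ as coda.
Between /u/ (V5) and /u/ (V6): /dj/ — entire cluster is a permitted onset → onset /dj/, coda ∅.
Putting it together: nu.djip.ne.smus.spu.dju.
The third /s/ is in the onset of syllable 5 (/spu/).

5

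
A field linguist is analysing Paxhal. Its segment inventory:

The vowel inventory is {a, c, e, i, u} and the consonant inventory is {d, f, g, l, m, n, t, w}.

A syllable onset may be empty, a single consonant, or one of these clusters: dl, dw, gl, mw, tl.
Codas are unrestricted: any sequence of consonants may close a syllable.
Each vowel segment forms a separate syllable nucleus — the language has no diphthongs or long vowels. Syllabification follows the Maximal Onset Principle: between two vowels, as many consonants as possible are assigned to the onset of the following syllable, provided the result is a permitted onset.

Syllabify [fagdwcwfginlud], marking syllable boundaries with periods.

fag.dwcwf.gin.lud

Vowels present: a, c, i, u; each is a nucleus, giving 4 syllables.
σ1/σ2 boundary: /gdw/ — longest licit onset from the right is /dw/, leaving /g/ as coda.
σ2/σ3 boundary: /wfg/ — longest licit onset from the right is /g/, leaving /wf/ as coda.
σ3/σ4 boundary: cluster /nl/ — the longest permitted-onset suffix is /l/; onset = /l/, preceding coda = /n/.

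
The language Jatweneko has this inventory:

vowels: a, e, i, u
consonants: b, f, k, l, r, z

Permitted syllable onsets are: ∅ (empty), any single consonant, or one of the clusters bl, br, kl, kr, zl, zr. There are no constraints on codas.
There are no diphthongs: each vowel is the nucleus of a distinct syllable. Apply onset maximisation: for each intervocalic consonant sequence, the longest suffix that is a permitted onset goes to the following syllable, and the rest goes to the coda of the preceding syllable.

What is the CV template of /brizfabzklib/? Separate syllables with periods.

CCVC.CVCC.CCVC

The vowels are i, a, i — 3 nuclei, so 3 syllables.
Between /i/ (V1) and /a/ (V2): /zf/ — longest licit onset from the right is /f/, leaving /z/ as coda.
Between /a/ (V2) and /i/ (V3): /bzkl/; trying suffixes from longest down, /kl/ is the first permitted one, so coda /bz/ | onset /kl/.
Syllabification: briz.fabz.klib.
Mapping each syllable to C/V: /briz/ → CCVC, /fabz/ → CVCC, /klib/ → CCVC.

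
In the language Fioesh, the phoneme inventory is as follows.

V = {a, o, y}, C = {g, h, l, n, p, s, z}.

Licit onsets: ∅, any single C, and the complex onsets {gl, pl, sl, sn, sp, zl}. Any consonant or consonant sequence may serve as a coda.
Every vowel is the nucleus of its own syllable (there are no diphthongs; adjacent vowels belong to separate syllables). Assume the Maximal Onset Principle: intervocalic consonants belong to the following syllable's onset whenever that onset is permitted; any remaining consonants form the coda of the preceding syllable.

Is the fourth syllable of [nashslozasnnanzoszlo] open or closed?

closed

Nuclei (vowels): a, o, a, a, o, o → 6 syllables.
σ1/σ2 boundary: /shsl/ — longest licit onset from the right is /sl/, leaving /sh/ as coda.
σ2/σ3 boundary: just /z/ — single C goes to the following onset.
σ3/σ4 boundary: /snn/ splits as /sn/ + /n/ (/n/ is the longest suffix that is a licit onset).
σ4/σ5 boundary: /nz/ splits as /n/ + /z/ (/z/ is the longest suffix that is a licit onset).
σ5/σ6 boundary: /szl/; trying suffixes from longest down, /zl/ is the first permitted one, so coda /s/ | onset /zl/.
Result: nash.slo.zasn.nan.zos.zlo.
Syllable 4 is /nan/ with coda /n/, so it is closed.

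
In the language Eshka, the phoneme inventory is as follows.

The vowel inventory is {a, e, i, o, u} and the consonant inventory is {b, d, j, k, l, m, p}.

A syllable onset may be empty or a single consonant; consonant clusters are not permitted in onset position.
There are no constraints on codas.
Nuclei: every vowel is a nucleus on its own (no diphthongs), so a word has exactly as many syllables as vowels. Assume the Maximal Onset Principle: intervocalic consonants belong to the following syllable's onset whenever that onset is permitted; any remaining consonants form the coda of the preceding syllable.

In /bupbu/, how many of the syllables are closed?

The vowels are u, u — 2 nuclei, so 2 syllables.
V1 /u/ – V2 /u/: /pb/; trying suffixes from longest down, /b/ is the first permitted one, so coda /p/ | onset /b/.
Putting it together: bup.bu.
Classifying each syllable: /bup/ (closed), /bu/ (open).
Closed syllables: 1.

1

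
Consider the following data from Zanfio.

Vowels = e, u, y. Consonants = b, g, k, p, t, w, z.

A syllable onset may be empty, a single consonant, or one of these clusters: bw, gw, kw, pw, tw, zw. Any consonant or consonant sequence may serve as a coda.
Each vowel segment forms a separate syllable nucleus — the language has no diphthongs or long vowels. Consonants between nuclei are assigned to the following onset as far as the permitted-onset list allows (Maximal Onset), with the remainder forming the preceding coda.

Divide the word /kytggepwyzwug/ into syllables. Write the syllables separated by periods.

Nuclei (vowels): y, e, y, u → 4 syllables.
Between /y/ (V1) and /e/ (V2): /tgg/ — longest licit onset from the right is /g/, leaving /tg/ as coda.
Between /e/ (V2) and /y/ (V3): /pw/ is a licit onset in full, so it all attaches to the next syllable.
Between /y/ (V3) and /u/ (V4): /zw/ — entire cluster is a permitted onset → onset /zw/, coda ∅.

kytg.ge.pwy.zwug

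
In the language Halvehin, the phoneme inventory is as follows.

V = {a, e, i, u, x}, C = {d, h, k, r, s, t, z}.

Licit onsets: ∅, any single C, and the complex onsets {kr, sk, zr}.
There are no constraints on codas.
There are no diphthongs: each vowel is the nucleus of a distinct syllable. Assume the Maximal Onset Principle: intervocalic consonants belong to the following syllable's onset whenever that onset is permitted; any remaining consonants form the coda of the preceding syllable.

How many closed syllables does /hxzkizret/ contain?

2

Nuclei (vowels): x, i, e → 3 syllables.
V1 /x/ – V2 /i/: /zk/ — longest licit onset from the right is /k/, leaving /z/ as coda.
V2 /i/ – V3 /e/: /zr/ — entire cluster is a permitted onset → onset /zr/, coda ∅.
Result: hxz.ki.zret.
Classifying each syllable: /hxz/ (closed), /ki/ (open), /zret/ (closed).
Closed syllables: 2.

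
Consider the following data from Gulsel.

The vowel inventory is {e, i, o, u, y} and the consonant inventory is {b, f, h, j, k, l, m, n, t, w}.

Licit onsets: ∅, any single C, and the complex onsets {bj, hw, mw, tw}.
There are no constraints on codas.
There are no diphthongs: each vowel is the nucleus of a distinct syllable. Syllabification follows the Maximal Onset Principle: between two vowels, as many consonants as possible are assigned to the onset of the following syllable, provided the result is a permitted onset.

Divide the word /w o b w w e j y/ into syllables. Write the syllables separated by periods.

wobw.we.jy

Nuclei (vowels): o, e, y → 3 syllables.
σ1/σ2 boundary: /bww/ — longest licit onset from the right is /w/, leaving /bw/ as coda.
σ2/σ3 boundary: /j/ is a single consonant, so it becomes the next onset.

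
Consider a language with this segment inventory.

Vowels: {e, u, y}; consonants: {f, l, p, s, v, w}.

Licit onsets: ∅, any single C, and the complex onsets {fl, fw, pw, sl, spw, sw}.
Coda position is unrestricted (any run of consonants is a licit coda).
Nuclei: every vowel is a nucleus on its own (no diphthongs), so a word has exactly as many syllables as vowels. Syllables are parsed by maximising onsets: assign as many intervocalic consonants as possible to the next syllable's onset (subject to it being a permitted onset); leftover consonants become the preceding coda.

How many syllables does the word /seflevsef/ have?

3

Nuclei (vowels): e, e, e → 3 syllables.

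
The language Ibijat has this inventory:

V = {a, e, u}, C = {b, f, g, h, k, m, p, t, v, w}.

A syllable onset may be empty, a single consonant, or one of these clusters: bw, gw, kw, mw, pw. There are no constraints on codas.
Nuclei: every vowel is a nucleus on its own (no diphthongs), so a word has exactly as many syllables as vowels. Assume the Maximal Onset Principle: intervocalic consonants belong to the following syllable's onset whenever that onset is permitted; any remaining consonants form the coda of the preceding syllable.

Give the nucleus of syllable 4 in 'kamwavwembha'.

The vowels are a, a, e, a — 4 nuclei, so 4 syllables.
The fourth nucleus (vowel 4 from the left) is /a/.

a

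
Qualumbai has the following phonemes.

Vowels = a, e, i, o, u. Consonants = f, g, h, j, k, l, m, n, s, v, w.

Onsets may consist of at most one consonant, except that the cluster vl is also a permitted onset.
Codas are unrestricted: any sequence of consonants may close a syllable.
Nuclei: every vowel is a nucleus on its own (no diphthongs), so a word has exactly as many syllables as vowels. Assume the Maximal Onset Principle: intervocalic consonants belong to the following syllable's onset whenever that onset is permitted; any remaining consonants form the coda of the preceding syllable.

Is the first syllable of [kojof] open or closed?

open

The vowels are o, o — 2 nuclei, so 2 syllables.
V1 /o/ – V2 /o/: /j/ → onset of the next syllable (single consonants are always licit onsets).
Result: ko.jof.
Syllable 1 is /ko/; it ends in its nucleus with no coda, so it is open.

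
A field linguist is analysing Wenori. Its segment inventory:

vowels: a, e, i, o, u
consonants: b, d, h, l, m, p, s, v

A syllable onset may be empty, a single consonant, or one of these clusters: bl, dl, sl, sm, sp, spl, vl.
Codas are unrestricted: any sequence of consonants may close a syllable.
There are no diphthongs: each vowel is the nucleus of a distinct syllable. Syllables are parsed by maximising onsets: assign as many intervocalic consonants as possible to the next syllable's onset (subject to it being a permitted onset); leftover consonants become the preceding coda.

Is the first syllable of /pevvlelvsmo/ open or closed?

Nuclei (vowels): e, e, o → 3 syllables.
σ1/σ2 boundary: /vvl/; trying suffixes from longest down, /vl/ is the first permitted one, so coda /v/ | onset /vl/.
σ2/σ3 boundary: /lvsm/; trying suffixes from longest down, /sm/ is the first permitted one, so coda /lv/ | onset /sm/.
Syllabification: pev.vlelv.smo.
Syllable 1 is /pev/ with coda /v/, so it is closed.

closed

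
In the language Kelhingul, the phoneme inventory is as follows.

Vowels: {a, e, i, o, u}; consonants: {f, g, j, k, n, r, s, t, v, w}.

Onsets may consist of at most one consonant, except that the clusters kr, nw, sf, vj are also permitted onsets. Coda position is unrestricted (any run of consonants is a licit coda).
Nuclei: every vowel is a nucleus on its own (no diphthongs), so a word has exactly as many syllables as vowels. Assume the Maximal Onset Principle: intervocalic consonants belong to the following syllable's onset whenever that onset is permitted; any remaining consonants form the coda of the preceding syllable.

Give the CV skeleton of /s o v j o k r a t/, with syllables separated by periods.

Nuclei (vowels): o, o, a → 3 syllables.
V1 /o/ – V2 /o/: /vj/ — entire cluster is a permitted onset → onset /vj/, coda ∅.
V2 /o/ – V3 /a/: /kr/ — entire cluster is a permitted onset → onset /kr/, coda ∅.
Syllabification: so.vjo.krat.
Mapping each syllable to C/V: /so/ → CV, /vjo/ → CCV, /krat/ → CCVC.

CV.CCV.CCVC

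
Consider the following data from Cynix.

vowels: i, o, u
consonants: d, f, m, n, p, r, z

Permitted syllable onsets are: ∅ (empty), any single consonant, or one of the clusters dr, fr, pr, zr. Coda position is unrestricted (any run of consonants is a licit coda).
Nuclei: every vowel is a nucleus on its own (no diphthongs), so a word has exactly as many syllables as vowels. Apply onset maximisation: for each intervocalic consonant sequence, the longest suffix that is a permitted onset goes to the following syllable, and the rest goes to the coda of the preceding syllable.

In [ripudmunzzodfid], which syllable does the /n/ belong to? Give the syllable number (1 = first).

Nuclei (vowels): i, u, u, o, i → 5 syllables.
/i…u/ gap (V1→V2): /p/ → onset of the next syllable (single consonants are always licit onsets).
/u…u/ gap (V2→V3): /dm/ splits as /d/ + /m/ (/m/ is the longest suffix that is a licit onset).
/u…o/ gap (V3→V4): /nzz/ — longest licit onset from the right is /z/, leaving /nz/ as coda.
/o…i/ gap (V4→V5): cluster /df/ — the longest permitted-onset suffix is /f/; onset = /f/, preceding coda = /d/.
Result: ri.pud.munz.zod.fid.
The /n/ is in the coda of syllable 3 (/munz/).

3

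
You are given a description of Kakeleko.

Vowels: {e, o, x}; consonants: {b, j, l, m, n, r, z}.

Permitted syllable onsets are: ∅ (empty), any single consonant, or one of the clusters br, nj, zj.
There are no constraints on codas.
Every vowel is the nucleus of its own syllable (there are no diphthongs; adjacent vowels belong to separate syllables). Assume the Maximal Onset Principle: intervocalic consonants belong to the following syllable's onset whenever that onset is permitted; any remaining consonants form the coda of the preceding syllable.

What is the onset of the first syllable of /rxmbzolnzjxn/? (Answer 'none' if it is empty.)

The vowels are x, o, x — 3 nuclei, so 3 syllables.
Between /x/ (V1) and /o/ (V2): /mbz/ splits as /mb/ + /z/ (/z/ is the longest suffix that is a licit onset).
Between /o/ (V2) and /x/ (V3): /lnzj/; trying suffixes from longest down, /zj/ is the first permitted one, so coda /ln/ | onset /zj/.
So the parse is rxmb.zoln.zjxn.
Syllable 1 is /rxmb/: onset /r/, nucleus /x/, coda /mb/.

r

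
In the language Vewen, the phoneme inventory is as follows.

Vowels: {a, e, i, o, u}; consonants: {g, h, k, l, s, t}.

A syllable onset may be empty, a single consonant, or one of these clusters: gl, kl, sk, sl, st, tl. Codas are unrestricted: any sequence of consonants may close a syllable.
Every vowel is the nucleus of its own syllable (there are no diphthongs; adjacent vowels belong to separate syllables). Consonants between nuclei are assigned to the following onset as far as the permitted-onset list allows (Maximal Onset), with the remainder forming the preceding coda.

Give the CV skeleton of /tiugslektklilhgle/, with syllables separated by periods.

Nuclei (vowels): i, u, e, i, e → 5 syllables.
σ1/σ2 boundary: hiatus — the boundary sits between the two vowels.
σ2/σ3 boundary: /gsl/ splits as /g/ + /sl/ (/sl/ is the longest suffix that is a licit onset).
σ3/σ4 boundary: /ktkl/; trying suffixes from longest down, /kl/ is the first permitted one, so coda /kt/ | onset /kl/.
σ4/σ5 boundary: /lhgl/ splits as /lh/ + /gl/ (/gl/ is the longest suffix that is a licit onset).
Syllabification: ti.ug.slekt.klilh.gle.
Mapping each syllable to C/V: /ti/ → CV, /ug/ → VC, /slekt/ → CCVCC, /klilh/ → CCVCC, /gle/ → CCV.

CV.VC.CCVCC.CCVCC.CCV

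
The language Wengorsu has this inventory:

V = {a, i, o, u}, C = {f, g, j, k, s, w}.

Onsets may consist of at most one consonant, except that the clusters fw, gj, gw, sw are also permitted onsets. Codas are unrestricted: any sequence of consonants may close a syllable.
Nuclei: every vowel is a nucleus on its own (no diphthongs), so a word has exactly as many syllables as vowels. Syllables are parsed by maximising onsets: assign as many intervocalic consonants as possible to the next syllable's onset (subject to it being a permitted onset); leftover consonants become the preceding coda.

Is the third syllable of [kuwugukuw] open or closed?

Nuclei (vowels): u, u, u, u → 4 syllables.
/u…u/ gap (V1→V2): just /w/ — single C goes to the following onset.
/u…u/ gap (V2→V3): /g/ → onset of the next syllable (single consonants are always licit onsets).
/u…u/ gap (V3→V4): /k/ is a single consonant, so it becomes the next onset.
Syllabification: ku.wu.gu.kuw.
Syllable 3 is /gu/; it ends in its nucleus with no coda, so it is open.

open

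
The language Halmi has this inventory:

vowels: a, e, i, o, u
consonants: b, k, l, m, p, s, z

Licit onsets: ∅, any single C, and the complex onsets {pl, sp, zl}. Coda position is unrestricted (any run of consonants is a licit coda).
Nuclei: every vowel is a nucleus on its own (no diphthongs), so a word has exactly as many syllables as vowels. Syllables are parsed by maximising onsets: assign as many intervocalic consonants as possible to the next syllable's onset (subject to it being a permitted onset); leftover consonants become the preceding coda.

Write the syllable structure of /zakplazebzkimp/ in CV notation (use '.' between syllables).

CVC.CCV.CVCC.CVCC

The vowels are a, a, e, i — 4 nuclei, so 4 syllables.
Between /a/ (V1) and /a/ (V2): /kpl/; trying suffixes from longest down, /pl/ is the first permitted one, so coda /k/ | onset /pl/.
Between /a/ (V2) and /e/ (V3): /z/ → onset of the next syllable (single consonants are always licit onsets).
Between /e/ (V3) and /i/ (V4): cluster /bzk/ — the longest permitted-onset suffix is /k/; onset = /k/, preceding coda = /bz/.
So the parse is zak.pla.zebz.kimp.
Mapping each syllable to C/V: /zak/ → CVC, /pla/ → CCV, /zebz/ → CVCC, /kimp/ → CVCC.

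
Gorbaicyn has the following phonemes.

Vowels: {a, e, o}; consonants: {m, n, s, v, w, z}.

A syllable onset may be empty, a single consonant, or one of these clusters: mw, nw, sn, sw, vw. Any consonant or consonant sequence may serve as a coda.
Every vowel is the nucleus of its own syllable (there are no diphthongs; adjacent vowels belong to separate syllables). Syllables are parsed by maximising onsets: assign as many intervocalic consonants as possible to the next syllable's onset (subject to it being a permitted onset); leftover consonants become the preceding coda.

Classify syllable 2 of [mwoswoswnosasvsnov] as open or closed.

closed

The vowels are o, o, o, a, o — 5 nuclei, so 5 syllables.
V1 /o/ – V2 /o/: /sw/ is a licit onset in full, so it all attaches to the next syllable.
V2 /o/ – V3 /o/: cluster /swn/ — the longest permitted-onset suffix is /n/; onset = /n/, preceding coda = /sw/.
V3 /o/ – V4 /a/: /s/ → onset of the next syllable (single consonants are always licit onsets).
V4 /a/ – V5 /o/: /svsn/ splits as /sv/ + /sn/ (/sn/ is the longest suffix that is a licit onset).
Putting it together: mwo.swosw.no.sasv.snov.
Syllable 2 is /swosw/ with coda /sw/, so it is closed.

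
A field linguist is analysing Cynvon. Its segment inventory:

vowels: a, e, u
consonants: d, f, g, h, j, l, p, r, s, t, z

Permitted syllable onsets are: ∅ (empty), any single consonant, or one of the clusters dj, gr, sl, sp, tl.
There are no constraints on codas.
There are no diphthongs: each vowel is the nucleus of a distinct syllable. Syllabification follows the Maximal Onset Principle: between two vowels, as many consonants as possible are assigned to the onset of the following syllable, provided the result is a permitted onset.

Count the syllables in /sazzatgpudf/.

The vowels are a, a, u — 3 nuclei, so 3 syllables.

3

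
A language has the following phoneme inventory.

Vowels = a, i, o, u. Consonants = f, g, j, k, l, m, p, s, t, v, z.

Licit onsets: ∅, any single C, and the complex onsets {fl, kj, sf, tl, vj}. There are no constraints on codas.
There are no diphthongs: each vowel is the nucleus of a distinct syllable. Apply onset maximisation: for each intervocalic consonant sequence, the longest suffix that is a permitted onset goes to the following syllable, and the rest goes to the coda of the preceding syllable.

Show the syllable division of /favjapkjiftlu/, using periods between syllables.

fa.vjap.kjif.tlu

The vowels are a, a, i, u — 4 nuclei, so 4 syllables.
Between /a/ (V1) and /a/ (V2): /vj/ is a licit onset in full, so it all attaches to the next syllable.
Between /a/ (V2) and /i/ (V3): /pkj/; trying suffixes from longest down, /kj/ is the first permitted one, so coda /p/ | onset /kj/.
Between /i/ (V3) and /u/ (V4): /ftl/ splits as /f/ + /tl/ (/tl/ is the longest suffix that is a licit onset).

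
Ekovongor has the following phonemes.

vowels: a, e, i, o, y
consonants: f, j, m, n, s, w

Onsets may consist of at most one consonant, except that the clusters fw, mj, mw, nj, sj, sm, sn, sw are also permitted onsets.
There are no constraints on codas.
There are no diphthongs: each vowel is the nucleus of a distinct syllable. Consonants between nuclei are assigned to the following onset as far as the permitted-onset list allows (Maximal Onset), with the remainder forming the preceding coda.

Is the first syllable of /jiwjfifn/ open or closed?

The vowels are i, i — 2 nuclei, so 2 syllables.
Between /i/ (V1) and /i/ (V2): /wjf/ — longest licit onset from the right is /f/, leaving /wj/ as coda.
So the parse is jiwj.fifn.
Syllable 1 is /jiwj/ with coda /wj/, so it is closed.

closed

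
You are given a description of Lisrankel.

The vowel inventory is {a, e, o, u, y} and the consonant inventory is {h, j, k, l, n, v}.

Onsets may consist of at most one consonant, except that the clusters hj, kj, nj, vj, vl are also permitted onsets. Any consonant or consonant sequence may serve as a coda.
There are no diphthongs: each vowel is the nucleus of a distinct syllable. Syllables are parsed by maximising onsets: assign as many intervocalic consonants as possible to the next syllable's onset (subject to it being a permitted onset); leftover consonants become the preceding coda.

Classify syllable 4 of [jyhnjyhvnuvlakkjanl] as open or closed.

Nuclei (vowels): y, y, u, a, a → 5 syllables.
Between /y/ (V1) and /y/ (V2): /hnj/ — longest licit onset from the right is /nj/, leaving /h/ as coda.
Between /y/ (V2) and /u/ (V3): cluster /hvn/ — the longest permitted-onset suffix is /n/; onset = /n/, preceding coda = /hv/.
Between /u/ (V3) and /a/ (V4): /vl/ — entire cluster is a permitted onset → onset /vl/, coda ∅.
Between /a/ (V4) and /a/ (V5): /kkj/ splits as /k/ + /kj/ (/kj/ is the longest suffix that is a licit onset).
Result: jyh.njyhv.nu.vlak.kjanl.
Syllable 4 is /vlak/ with coda /k/, so it is closed.

closed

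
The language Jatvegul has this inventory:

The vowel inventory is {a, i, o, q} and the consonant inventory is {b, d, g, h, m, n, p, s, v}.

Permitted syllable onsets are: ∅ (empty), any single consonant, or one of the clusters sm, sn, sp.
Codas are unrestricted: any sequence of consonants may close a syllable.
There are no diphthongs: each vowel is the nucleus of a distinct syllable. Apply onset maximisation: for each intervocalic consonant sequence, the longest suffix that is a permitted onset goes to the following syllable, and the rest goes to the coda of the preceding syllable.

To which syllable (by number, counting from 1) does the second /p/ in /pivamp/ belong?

2

Vowels present: i, a; each is a nucleus, giving 2 syllables.
σ1/σ2 boundary: just /v/ — single C goes to the following onset.
Result: pi.vamp.
The second /p/ is in the coda of syllable 2 (/vamp/).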